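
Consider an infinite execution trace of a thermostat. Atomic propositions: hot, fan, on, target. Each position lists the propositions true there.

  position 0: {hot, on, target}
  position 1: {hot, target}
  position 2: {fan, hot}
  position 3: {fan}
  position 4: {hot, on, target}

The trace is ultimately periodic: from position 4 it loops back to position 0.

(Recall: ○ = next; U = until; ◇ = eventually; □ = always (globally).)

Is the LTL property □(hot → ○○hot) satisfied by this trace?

Violated

hot → ○○hot must hold at every position from 0 onward. It fails at position 1, so □(hot → ○○hot) is false.
Positions where hot holds: 0, 1, 2, 4.
Check ○○hot at each: 0→ok, 1→fails, 2→ok, 4→ok.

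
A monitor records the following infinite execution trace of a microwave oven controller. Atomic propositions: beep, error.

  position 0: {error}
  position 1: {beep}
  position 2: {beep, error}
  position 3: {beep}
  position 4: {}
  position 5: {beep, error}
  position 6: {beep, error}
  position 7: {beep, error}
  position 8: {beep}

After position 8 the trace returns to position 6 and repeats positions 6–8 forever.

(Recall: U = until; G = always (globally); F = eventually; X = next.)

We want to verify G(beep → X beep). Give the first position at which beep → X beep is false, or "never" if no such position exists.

3

Check beep → X beep at each position in order: 0 ✓, 1 ✓, 2 ✓.
At position 3 the labels are {beep} and the next position 4 has {}, so beep → X beep is false there. This is the first violation.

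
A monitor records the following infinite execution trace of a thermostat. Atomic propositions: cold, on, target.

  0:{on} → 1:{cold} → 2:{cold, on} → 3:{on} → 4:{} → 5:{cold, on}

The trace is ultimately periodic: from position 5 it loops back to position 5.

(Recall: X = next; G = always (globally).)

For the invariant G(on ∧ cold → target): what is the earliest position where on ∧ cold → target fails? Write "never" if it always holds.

Check on ∧ cold → target at each position in order: 0 ✓, 1 ✓.
At position 2 the labels are {cold, on}, so on ∧ cold → target is false there. This is the first violation.

2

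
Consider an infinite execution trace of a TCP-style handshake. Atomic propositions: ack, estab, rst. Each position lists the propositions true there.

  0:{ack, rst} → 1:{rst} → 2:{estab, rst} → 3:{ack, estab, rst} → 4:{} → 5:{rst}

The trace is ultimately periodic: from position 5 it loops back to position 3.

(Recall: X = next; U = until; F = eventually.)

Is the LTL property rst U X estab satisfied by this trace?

Satisfied

Walking from position 0: X estab first holds at position 1, and rst holds at every earlier position along the way, so rst U X estab holds.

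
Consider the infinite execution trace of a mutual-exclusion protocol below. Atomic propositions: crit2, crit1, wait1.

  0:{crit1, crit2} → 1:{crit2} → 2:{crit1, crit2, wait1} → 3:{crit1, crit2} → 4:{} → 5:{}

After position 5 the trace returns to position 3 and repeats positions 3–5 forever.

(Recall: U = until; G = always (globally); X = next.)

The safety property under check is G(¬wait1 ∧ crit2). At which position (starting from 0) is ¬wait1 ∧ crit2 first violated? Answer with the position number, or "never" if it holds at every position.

2

Check ¬wait1 ∧ crit2 at each position in order: 0 ✓, 1 ✓.
At position 2 the labels are {crit1, crit2, wait1}, so ¬wait1 ∧ crit2 is false there. This is the first violation.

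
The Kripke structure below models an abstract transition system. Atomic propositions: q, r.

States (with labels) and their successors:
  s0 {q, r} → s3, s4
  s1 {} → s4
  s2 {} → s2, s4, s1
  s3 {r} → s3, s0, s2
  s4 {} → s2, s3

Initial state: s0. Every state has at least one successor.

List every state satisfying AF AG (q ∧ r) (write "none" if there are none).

States satisfying AG (q ∧ r): ∅.
States satisfying AF AG (q ∧ r): ∅.

none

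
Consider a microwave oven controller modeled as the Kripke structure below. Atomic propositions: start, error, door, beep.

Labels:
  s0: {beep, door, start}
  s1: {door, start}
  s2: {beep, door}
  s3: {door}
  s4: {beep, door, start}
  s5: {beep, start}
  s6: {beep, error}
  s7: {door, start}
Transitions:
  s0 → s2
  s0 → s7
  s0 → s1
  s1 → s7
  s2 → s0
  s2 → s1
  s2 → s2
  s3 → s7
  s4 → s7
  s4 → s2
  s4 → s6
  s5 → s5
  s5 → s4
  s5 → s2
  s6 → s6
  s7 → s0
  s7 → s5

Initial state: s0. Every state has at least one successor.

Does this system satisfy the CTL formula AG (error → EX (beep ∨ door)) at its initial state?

States satisfying error → EX (beep ∨ door): {s0, s1, s2, s3, s4, s5, s6, s7}.
States satisfying AG (error → EX (beep ∨ door)): {s0, s1, s2, s3, s4, s5, s6, s7}.
Every state reachable from s0 satisfies error → EX (beep ∨ door).
s0 ∈ Sat(AG (error → EX (beep ∨ door))).

Yes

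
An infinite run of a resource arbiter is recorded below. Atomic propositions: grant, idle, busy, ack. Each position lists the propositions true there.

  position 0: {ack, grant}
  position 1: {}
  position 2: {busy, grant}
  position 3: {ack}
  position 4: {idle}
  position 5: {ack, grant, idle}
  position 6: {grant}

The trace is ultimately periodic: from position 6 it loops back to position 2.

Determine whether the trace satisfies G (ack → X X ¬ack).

Violated

ack → X X ¬ack must hold at every position from 0 onward. It fails at position 3, so G (ack → X X ¬ack) is false.
Positions where ack holds: 0, 3, 5.
Check X X ¬ack at each: 0→ok, 3→fails, 5→ok.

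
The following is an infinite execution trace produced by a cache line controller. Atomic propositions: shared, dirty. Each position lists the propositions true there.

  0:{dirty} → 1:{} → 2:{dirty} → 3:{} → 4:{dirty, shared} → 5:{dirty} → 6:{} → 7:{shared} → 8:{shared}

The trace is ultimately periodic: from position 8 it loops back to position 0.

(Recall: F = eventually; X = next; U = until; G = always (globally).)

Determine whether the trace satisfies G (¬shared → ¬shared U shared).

¬shared → ¬shared U shared holds at every position 0..8, and those are all positions ever visited, so G (¬shared → ¬shared U shared) holds.
Positions where ¬shared holds: 0, 1, 2, 3, 5, 6.
Check ¬shared U shared at each: 0→ok, 1→ok, 2→ok, 3→ok, 5→ok, 6→ok.

Holds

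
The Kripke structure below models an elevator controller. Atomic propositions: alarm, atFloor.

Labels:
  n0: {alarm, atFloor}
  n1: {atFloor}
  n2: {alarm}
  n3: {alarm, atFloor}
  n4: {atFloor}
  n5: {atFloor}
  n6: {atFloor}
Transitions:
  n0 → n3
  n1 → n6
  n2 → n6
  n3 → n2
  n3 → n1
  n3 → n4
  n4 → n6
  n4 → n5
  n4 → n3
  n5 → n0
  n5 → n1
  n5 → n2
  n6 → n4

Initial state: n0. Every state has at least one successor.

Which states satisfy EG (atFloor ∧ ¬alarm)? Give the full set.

States satisfying atFloor ∧ ¬alarm: {n1, n4, n5, n6}.
States satisfying EG (atFloor ∧ ¬alarm): {n1, n4, n5, n6}.

{n1, n4, n5, n6}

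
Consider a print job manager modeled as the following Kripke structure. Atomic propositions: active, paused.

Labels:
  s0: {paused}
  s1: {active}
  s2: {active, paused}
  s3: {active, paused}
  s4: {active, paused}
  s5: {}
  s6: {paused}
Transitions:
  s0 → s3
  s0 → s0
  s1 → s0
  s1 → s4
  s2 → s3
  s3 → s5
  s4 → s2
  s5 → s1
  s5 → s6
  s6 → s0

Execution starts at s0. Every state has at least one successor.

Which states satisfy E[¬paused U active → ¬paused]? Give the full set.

States satisfying ¬paused: {s1, s5}.
States satisfying active → ¬paused: {s0, s1, s5, s6}.
States satisfying E[¬paused U active → ¬paused]: {s0, s1, s5, s6}.

{s0, s1, s5, s6}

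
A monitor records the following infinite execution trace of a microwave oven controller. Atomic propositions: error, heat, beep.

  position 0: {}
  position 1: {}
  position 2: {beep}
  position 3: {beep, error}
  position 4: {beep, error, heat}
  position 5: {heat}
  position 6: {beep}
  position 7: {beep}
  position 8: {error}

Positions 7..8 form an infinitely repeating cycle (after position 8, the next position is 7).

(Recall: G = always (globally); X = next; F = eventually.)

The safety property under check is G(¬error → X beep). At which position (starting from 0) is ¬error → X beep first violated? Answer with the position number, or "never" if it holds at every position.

At position 0 the labels are {} and the next position 1 has {}, so ¬error → X beep is false there. This is the first violation.

0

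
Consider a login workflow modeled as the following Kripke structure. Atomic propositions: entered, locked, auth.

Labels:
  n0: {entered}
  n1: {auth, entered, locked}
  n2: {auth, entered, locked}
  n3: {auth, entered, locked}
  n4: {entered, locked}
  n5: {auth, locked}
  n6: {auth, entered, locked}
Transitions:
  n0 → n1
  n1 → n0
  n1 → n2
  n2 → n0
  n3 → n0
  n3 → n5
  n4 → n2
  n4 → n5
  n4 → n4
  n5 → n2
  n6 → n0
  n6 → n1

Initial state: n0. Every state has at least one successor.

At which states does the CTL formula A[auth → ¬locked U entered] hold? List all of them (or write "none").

States satisfying auth → ¬locked: {n0, n4}.
States satisfying entered: {n0, n1, n2, n3, n4, n6}.
States satisfying A[auth → ¬locked U entered]: {n0, n1, n2, n3, n4, n6}.

{n0, n1, n2, n3, n4, n6}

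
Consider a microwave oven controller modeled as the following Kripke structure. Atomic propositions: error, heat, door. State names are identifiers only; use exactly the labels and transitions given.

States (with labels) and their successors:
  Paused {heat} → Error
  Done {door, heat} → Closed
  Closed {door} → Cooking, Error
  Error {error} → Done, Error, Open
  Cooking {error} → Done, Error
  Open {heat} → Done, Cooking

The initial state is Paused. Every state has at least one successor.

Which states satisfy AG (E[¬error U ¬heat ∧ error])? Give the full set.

States satisfying E[¬error U ¬heat ∧ error]: {Paused, Done, Closed, Error, Cooking, Open}.
States satisfying AG (E[¬error U ¬heat ∧ error]): {Paused, Done, Closed, Error, Cooking, Open}.

{Paused, Done, Closed, Error, Cooking, Open}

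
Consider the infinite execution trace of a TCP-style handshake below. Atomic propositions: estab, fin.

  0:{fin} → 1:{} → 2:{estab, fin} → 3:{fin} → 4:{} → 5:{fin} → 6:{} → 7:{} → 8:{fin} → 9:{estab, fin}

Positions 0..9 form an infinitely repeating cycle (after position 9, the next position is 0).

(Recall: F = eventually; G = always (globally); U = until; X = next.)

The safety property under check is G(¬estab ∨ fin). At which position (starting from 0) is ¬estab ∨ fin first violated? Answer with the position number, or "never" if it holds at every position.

¬estab ∨ fin holds at every position 0..9, and those are all the positions the trace ever visits, so the invariant G(¬estab ∨ fin) is never violated.

never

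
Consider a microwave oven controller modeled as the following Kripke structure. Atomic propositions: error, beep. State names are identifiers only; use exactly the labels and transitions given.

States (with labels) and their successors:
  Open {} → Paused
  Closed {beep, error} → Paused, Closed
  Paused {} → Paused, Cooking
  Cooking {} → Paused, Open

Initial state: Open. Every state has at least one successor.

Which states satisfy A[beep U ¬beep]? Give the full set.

{Open, Paused, Cooking}

States satisfying beep: {Closed}.
States satisfying ¬beep: {Open, Paused, Cooking}.
States satisfying A[beep U ¬beep]: {Open, Paused, Cooking}.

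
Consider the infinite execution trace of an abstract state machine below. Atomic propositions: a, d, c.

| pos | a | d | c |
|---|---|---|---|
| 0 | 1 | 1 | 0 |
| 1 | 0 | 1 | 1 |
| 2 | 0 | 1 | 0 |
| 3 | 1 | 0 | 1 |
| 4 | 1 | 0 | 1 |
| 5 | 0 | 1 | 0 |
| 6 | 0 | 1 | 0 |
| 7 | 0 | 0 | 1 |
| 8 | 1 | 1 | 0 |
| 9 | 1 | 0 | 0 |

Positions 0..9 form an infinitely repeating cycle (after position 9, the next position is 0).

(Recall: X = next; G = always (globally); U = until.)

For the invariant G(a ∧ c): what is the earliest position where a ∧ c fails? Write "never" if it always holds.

At position 0 the labels are {a, d}, so a ∧ c is false there. This is the first violation.

0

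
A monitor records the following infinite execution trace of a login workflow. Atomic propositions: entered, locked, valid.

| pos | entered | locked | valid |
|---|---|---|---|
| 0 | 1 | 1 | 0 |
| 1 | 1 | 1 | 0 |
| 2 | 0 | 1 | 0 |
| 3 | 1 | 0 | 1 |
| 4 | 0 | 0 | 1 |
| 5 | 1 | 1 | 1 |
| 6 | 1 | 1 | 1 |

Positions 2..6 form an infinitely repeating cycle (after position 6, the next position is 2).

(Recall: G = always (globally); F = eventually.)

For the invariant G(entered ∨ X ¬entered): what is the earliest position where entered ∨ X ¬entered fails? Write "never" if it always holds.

2

Check entered ∨ X ¬entered at each position in order: 0 ✓, 1 ✓.
At position 2 the labels are {locked} and the next position 3 has {entered, valid}, so entered ∨ X ¬entered is false there. This is the first violation.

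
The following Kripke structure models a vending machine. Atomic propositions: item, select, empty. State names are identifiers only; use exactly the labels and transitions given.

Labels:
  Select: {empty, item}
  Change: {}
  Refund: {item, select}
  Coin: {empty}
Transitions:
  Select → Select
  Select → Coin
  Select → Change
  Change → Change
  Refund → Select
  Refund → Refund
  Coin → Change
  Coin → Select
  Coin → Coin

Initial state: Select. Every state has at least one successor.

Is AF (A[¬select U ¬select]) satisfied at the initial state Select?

Holds

States satisfying A[¬select U ¬select]: {Select, Change, Coin}.
States satisfying AF (A[¬select U ¬select]): {Select, Change, Coin}.
Select ∈ Sat(AF (A[¬select U ¬select])).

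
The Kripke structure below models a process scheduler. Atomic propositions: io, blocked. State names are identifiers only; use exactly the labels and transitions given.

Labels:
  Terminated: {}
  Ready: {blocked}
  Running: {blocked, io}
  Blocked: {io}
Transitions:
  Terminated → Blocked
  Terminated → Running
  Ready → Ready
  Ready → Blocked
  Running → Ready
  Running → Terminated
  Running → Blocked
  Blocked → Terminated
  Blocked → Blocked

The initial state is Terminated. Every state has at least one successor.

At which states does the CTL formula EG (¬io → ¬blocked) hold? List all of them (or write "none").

{Terminated, Running, Blocked}

States satisfying ¬io → ¬blocked: {Terminated, Running, Blocked}.
States satisfying EG (¬io → ¬blocked): {Terminated, Running, Blocked}.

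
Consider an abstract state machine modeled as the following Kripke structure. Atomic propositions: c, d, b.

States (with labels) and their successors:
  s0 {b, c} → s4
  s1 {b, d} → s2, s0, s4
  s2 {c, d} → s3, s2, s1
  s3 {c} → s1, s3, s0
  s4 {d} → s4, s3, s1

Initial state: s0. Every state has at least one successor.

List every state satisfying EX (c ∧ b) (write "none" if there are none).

{s1, s3}

States satisfying c ∧ b: {s0}.
States satisfying EX (c ∧ b): {s1, s3}.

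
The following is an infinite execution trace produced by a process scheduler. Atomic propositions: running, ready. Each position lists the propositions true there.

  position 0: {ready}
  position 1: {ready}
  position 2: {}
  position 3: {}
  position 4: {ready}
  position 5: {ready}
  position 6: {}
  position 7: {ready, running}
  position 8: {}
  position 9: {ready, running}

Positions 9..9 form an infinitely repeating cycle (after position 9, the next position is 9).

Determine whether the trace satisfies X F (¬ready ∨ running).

The position after 0 is 1; F (¬ready ∨ running) is true there.

Satisfied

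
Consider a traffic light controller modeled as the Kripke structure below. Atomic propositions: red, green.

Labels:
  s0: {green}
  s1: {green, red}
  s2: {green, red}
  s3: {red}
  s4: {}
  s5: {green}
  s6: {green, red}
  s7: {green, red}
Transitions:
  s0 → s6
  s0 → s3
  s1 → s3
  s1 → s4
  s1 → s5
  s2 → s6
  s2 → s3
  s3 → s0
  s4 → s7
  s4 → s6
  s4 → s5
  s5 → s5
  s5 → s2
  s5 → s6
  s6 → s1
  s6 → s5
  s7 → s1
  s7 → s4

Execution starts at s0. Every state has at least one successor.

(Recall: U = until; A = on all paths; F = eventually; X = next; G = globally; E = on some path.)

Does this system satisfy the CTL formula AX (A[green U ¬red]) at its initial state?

States satisfying A[green U ¬red]: {s0, s4, s5}.
States satisfying AX (A[green U ¬red]): {s3}.
s0 ∉ Sat(AX (A[green U ¬red])).

Does not hold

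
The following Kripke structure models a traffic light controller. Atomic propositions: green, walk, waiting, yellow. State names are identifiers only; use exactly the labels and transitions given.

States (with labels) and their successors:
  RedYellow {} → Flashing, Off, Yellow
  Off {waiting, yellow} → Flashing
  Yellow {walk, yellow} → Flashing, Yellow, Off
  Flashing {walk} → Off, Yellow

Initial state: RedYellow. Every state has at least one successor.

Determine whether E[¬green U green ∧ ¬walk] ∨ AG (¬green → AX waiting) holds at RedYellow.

States satisfying ¬green: {RedYellow, Off, Yellow, Flashing}.
States satisfying green ∧ ¬walk: ∅.
States satisfying E[¬green U green ∧ ¬walk]: ∅.
States satisfying ¬green → AX waiting: ∅.
States satisfying AG (¬green → AX waiting): ∅.
States satisfying E[¬green U green ∧ ¬walk] ∨ AG (¬green → AX waiting): ∅.
RedYellow ∉ Sat(E[¬green U green ∧ ¬walk] ∨ AG (¬green → AX waiting)).

No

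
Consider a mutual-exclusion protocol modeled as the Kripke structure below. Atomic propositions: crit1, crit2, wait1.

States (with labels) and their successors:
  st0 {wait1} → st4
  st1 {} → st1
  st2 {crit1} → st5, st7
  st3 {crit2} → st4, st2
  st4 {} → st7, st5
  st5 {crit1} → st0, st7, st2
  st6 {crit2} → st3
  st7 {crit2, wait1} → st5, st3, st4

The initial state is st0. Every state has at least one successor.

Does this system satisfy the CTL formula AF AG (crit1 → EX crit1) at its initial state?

States satisfying AG (crit1 → EX crit1): {st0, st1, st2, st3, st4, st5, st6, st7}.
States satisfying AF AG (crit1 → EX crit1): {st0, st1, st2, st3, st4, st5, st6, st7}.
st0 ∈ Sat(AF AG (crit1 → EX crit1)).

Yes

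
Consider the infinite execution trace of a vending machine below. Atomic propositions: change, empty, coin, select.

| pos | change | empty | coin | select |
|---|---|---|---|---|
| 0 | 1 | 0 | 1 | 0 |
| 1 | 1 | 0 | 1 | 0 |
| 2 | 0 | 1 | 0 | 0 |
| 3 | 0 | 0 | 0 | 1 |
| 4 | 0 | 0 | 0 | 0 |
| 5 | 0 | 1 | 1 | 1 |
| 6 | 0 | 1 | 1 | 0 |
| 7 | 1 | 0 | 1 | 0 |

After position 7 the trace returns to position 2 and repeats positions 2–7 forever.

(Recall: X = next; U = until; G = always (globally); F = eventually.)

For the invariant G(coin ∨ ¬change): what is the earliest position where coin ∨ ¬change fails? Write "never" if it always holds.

coin ∨ ¬change holds at every position 0..7, and those are all the positions the trace ever visits, so the invariant G(coin ∨ ¬change) is never violated.

never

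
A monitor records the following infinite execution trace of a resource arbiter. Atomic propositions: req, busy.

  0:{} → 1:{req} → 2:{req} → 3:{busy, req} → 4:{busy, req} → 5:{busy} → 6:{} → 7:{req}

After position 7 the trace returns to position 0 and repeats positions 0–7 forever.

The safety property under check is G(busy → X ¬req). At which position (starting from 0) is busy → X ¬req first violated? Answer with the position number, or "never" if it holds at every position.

3

Check busy → X ¬req at each position in order: 0 ✓, 1 ✓, 2 ✓.
At position 3 the labels are {busy, req} and the next position 4 has {busy, req}, so busy → X ¬req is false there. This is the first violation.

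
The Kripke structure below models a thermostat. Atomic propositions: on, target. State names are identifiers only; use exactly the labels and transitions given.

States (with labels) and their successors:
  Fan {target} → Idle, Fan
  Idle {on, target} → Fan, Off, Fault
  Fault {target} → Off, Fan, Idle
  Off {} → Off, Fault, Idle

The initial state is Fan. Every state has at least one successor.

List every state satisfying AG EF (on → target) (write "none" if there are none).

{Fan, Idle, Fault, Off}

States satisfying EF (on → target): {Fan, Idle, Fault, Off}.
States satisfying AG EF (on → target): {Fan, Idle, Fault, Off}.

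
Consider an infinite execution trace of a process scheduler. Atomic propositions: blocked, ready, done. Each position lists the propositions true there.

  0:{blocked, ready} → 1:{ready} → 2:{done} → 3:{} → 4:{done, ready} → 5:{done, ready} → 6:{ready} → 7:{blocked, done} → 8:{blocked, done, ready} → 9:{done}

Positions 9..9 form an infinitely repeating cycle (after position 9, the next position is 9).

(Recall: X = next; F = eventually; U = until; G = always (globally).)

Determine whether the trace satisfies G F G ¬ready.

F G ¬ready holds at every position 0..9, and those are all positions ever visited, so G F G ¬ready holds.

Satisfied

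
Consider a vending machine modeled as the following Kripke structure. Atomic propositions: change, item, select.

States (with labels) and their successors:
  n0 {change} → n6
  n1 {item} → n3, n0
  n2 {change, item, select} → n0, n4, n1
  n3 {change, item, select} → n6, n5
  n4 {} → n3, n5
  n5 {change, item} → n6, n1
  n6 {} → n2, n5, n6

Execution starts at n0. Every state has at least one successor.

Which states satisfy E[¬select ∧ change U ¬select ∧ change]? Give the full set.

{n0, n5}

States satisfying ¬select ∧ change: {n0, n5}.
States satisfying E[¬select ∧ change U ¬select ∧ change]: {n0, n5}.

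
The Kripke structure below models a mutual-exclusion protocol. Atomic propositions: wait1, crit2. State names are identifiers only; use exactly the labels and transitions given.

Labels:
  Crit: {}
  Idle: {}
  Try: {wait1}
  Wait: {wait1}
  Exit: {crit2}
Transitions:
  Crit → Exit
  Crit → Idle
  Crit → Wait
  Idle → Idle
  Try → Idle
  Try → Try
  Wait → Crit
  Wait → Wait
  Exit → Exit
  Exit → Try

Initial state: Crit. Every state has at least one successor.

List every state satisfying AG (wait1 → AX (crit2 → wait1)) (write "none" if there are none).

{Crit, Idle, Try, Wait, Exit}

States satisfying wait1 → AX (crit2 → wait1): {Crit, Idle, Try, Wait, Exit}.
States satisfying AG (wait1 → AX (crit2 → wait1)): {Crit, Idle, Try, Wait, Exit}.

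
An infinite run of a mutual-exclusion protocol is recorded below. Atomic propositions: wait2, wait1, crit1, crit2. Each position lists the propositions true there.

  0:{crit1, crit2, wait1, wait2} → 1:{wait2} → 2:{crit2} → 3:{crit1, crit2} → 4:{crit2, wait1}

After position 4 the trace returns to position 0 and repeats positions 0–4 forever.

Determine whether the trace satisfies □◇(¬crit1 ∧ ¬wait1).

Yes

◇(¬crit1 ∧ ¬wait1) holds at every position 0..4, and those are all positions ever visited, so □◇(¬crit1 ∧ ¬wait1) holds.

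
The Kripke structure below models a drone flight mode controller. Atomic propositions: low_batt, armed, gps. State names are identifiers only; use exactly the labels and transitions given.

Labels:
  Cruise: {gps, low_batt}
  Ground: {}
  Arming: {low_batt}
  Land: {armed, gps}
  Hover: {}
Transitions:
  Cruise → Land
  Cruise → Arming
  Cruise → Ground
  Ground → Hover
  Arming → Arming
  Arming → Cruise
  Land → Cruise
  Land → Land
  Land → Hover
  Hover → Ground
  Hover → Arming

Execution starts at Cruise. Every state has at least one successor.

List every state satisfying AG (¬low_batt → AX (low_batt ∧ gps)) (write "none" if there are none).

States satisfying ¬low_batt → AX (low_batt ∧ gps): {Cruise, Arming}.
States satisfying AG (¬low_batt → AX (low_batt ∧ gps)): ∅.

none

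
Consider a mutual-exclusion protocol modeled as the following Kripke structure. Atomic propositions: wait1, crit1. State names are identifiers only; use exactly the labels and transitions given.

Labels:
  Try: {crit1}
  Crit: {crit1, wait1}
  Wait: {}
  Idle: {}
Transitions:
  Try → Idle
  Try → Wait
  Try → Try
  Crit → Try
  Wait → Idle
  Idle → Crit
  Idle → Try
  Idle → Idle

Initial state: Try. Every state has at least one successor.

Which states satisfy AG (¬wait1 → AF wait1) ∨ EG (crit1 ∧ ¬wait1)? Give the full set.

{Try}

States satisfying ¬wait1 → AF wait1: {Crit}.
States satisfying AG (¬wait1 → AF wait1): ∅.
States satisfying crit1 ∧ ¬wait1: {Try}.
States satisfying EG (crit1 ∧ ¬wait1): {Try}.
States satisfying AG (¬wait1 → AF wait1) ∨ EG (crit1 ∧ ¬wait1): {Try}.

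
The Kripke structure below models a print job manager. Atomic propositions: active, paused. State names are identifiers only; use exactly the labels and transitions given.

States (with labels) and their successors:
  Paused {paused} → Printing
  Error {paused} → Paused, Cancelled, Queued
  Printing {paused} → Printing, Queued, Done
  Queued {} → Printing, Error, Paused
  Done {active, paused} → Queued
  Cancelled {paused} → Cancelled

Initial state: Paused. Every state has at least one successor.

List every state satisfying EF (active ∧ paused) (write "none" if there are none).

{Paused, Error, Printing, Queued, Done}

States satisfying active ∧ paused: {Done}.
States satisfying EF (active ∧ paused): {Paused, Error, Printing, Queued, Done}.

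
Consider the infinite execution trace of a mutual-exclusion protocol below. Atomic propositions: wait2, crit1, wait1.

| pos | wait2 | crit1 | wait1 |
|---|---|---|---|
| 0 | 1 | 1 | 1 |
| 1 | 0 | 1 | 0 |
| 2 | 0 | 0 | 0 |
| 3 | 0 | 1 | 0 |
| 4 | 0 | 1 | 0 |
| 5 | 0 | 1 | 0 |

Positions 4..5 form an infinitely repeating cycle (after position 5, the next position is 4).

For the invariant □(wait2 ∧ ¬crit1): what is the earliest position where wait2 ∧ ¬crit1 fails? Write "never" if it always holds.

At position 0 the labels are {crit1, wait1, wait2}, so wait2 ∧ ¬crit1 is false there. This is the first violation.

0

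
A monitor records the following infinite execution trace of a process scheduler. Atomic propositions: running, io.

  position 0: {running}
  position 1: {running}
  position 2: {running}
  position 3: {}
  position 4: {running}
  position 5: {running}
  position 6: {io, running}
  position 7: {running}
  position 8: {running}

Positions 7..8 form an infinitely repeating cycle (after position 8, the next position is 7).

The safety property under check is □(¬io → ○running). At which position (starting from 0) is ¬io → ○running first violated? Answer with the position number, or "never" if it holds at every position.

Check ¬io → ○running at each position in order: 0 ✓, 1 ✓.
At position 2 the labels are {running} and the next position 3 has {}, so ¬io → ○running is false there. This is the first violation.

2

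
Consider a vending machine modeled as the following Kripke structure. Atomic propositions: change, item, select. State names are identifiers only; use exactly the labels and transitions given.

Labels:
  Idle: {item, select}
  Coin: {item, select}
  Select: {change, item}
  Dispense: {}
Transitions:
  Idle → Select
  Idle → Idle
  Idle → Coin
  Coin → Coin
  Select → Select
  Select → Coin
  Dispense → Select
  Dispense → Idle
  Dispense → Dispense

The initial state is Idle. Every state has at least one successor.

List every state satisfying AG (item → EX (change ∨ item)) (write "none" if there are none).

States satisfying item → EX (change ∨ item): {Idle, Coin, Select, Dispense}.
States satisfying AG (item → EX (change ∨ item)): {Idle, Coin, Select, Dispense}.

{Idle, Coin, Select, Dispense}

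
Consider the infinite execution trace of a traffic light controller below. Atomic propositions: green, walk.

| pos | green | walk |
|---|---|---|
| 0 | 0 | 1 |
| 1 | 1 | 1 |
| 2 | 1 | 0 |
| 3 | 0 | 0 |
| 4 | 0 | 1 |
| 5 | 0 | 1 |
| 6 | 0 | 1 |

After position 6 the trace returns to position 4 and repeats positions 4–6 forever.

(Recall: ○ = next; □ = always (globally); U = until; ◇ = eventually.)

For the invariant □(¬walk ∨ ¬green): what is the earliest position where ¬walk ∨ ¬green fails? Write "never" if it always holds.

1

Check ¬walk ∨ ¬green at each position in order: 0 ✓.
At position 1 the labels are {green, walk}, so ¬walk ∨ ¬green is false there. This is the first violation.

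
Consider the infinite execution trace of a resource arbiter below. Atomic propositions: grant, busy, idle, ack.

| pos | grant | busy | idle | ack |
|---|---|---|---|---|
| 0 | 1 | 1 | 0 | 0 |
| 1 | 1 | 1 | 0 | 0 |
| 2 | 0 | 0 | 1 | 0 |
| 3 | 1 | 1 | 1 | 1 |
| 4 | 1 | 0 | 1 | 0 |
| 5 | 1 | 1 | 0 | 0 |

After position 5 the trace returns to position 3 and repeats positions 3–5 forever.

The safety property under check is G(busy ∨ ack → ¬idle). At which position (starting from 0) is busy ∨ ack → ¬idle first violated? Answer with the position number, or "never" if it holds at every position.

Check busy ∨ ack → ¬idle at each position in order: 0 ✓, 1 ✓, 2 ✓.
At position 3 the labels are {ack, busy, grant, idle}, so busy ∨ ack → ¬idle is false there. This is the first violation.

3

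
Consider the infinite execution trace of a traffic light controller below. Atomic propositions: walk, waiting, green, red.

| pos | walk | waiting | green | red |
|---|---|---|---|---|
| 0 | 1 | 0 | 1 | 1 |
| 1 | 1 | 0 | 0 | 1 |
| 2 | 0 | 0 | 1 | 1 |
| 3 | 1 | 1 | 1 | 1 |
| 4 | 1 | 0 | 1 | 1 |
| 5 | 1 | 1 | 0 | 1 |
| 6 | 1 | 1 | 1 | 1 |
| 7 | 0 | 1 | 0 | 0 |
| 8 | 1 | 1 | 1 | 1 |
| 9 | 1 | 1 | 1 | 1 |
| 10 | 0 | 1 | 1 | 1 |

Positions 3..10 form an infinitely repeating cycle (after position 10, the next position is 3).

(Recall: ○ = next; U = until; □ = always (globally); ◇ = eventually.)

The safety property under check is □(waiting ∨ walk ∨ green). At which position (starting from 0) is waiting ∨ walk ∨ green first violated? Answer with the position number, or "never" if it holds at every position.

waiting ∨ walk ∨ green holds at every position 0..10, and those are all the positions the trace ever visits, so the invariant □(waiting ∨ walk ∨ green) is never violated.

never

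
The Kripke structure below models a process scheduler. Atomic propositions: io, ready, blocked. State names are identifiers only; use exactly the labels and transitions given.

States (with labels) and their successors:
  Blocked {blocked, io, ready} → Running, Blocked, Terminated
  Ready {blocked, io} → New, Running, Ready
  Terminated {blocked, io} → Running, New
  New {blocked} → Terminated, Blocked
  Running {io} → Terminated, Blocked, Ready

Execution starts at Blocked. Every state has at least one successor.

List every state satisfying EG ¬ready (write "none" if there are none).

{Ready, Terminated, New, Running}

States satisfying ¬ready: {Ready, Terminated, New, Running}.
States satisfying EG ¬ready: {Ready, Terminated, New, Running}.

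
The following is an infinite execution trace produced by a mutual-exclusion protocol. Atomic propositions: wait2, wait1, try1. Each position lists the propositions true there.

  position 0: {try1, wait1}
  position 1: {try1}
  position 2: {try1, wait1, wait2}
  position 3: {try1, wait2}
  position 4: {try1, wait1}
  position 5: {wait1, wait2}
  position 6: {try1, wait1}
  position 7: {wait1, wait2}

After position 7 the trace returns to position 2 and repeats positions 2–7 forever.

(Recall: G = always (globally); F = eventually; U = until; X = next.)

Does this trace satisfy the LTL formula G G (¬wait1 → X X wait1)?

G (¬wait1 → X X wait1) must hold at every position from 0 onward. It fails at position 0, so G G (¬wait1 → X X wait1) is false.

Violated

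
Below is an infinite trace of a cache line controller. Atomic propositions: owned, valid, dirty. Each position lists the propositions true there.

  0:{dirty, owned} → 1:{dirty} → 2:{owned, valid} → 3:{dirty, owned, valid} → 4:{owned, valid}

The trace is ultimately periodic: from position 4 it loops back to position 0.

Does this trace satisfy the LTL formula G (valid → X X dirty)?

valid → X X dirty must hold at every position from 0 onward. It fails at position 2, so G (valid → X X dirty) is false.
Positions where valid holds: 2, 3, 4.
Check X X dirty at each: 2→fails, 3→ok, 4→ok.

Violated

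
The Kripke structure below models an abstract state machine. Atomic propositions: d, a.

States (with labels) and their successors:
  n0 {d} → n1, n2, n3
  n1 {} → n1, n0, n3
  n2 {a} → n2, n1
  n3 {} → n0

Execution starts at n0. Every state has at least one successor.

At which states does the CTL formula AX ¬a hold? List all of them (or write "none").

States satisfying ¬a: {n0, n1, n3}.
States satisfying AX ¬a: {n1, n3}.

{n1, n3}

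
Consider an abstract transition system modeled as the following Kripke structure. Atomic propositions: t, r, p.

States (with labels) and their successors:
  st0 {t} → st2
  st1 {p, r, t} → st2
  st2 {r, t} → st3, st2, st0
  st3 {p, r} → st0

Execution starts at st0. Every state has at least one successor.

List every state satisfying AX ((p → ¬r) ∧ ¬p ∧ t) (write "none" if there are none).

{st0, st1, st3}

States satisfying (p → ¬r) ∧ ¬p ∧ t: {st0, st2}.
States satisfying AX ((p → ¬r) ∧ ¬p ∧ t): {st0, st1, st3}.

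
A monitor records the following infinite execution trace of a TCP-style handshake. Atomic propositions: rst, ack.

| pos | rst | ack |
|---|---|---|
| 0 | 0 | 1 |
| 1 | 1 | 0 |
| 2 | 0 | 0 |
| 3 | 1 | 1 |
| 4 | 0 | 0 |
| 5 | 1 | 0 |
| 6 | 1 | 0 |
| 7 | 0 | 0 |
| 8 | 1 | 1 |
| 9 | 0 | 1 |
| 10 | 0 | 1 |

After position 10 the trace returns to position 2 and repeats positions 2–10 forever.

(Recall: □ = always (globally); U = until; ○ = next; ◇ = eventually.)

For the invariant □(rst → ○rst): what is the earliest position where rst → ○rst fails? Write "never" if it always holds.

Check rst → ○rst at each position in order: 0 ✓.
At position 1 the labels are {rst} and the next position 2 has {}, so rst → ○rst is false there. This is the first violation.

1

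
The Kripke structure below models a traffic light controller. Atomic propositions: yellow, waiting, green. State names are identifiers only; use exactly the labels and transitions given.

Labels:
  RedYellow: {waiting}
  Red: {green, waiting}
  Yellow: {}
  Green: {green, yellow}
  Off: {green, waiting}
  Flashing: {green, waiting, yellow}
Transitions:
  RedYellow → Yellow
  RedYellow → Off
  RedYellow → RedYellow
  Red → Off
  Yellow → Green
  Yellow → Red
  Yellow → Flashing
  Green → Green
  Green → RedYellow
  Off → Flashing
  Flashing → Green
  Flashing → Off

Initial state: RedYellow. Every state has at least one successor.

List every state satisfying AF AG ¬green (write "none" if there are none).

States satisfying AG ¬green: ∅.
States satisfying AF AG ¬green: ∅.

none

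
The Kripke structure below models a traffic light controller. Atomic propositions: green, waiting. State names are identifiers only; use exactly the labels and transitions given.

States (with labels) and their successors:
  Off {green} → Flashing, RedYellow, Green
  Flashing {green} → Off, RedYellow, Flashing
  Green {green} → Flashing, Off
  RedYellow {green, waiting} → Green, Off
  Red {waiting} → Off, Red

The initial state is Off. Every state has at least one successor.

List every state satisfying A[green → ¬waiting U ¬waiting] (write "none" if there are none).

{Off, Flashing, Green}

States satisfying green → ¬waiting: {Off, Flashing, Green, Red}.
States satisfying ¬waiting: {Off, Flashing, Green}.
States satisfying A[green → ¬waiting U ¬waiting]: {Off, Flashing, Green}.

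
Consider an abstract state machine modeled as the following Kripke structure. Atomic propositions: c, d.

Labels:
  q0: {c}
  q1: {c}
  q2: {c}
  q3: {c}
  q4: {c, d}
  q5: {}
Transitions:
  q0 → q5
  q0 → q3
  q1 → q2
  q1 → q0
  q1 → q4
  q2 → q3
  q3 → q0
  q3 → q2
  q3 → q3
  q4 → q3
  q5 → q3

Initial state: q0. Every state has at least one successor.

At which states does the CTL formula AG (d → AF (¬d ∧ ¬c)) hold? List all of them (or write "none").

{q0, q2, q3, q5}

States satisfying d → AF (¬d ∧ ¬c): {q0, q1, q2, q3, q5}.
States satisfying AG (d → AF (¬d ∧ ¬c)): {q0, q2, q3, q5}.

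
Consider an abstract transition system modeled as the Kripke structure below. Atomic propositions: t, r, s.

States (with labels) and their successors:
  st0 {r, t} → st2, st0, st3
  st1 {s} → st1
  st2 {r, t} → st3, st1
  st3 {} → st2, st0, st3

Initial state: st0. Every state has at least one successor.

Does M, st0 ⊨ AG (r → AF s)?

No

States satisfying r → AF s: {st1, st3}.
States satisfying AG (r → AF s): {st1}.
st0 is reachable from st0 and violates r → AF s, so AG fails at st0.
st0 ∉ Sat(AG (r → AF s)).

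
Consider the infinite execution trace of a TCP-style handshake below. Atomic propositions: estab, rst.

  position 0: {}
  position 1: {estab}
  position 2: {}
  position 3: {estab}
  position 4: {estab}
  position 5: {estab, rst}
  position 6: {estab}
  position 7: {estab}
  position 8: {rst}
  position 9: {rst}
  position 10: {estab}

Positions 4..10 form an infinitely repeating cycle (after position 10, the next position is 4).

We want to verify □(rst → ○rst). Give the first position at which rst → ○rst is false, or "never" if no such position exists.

Check rst → ○rst at each position in order: 0 ✓, 1 ✓, 2 ✓, 3 ✓, 4 ✓.
At position 5 the labels are {estab, rst} and the next position 6 has {estab}, so rst → ○rst is false there. This is the first violation.

5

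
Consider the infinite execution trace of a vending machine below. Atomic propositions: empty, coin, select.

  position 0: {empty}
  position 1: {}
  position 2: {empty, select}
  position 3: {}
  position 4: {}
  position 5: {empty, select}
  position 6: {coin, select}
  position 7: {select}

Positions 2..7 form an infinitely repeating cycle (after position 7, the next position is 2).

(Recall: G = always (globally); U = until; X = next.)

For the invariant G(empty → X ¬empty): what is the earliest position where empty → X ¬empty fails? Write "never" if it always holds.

empty → X ¬empty holds at every position 0..7, and those are all the positions the trace ever visits, so the invariant G(empty → X ¬empty) is never violated.

never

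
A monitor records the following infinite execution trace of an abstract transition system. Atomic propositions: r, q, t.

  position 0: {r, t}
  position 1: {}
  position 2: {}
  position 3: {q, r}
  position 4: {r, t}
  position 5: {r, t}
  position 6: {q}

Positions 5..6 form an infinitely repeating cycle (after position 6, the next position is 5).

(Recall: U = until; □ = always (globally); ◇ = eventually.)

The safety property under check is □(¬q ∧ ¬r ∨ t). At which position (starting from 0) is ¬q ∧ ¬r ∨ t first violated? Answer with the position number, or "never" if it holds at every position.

3

Check ¬q ∧ ¬r ∨ t at each position in order: 0 ✓, 1 ✓, 2 ✓.
At position 3 the labels are {q, r}, so ¬q ∧ ¬r ∨ t is false there. This is the first violation.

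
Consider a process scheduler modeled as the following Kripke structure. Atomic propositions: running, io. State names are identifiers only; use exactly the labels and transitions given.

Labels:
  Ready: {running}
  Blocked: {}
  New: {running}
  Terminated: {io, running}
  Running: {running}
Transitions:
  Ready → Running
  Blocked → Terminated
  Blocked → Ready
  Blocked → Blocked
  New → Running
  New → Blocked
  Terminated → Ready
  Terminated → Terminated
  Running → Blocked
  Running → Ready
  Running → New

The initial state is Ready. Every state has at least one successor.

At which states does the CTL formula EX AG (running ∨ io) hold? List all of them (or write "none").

none

States satisfying AG (running ∨ io): ∅.
States satisfying EX AG (running ∨ io): ∅.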